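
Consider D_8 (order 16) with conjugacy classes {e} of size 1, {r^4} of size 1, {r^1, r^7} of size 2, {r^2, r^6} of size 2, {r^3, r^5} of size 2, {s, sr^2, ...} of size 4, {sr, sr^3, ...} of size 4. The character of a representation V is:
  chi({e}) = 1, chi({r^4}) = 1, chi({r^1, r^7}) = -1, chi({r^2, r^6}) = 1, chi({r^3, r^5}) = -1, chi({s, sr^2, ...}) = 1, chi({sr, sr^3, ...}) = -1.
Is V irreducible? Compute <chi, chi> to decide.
Irreducible: <chi, chi> = 1.

Justification: <chi, chi> = (1/|G|) sum_C |C| * |chi(C)|^2 = (1/16)[1*|1|^2 + 1*|1|^2 + 2*|-1|^2 + 2*|1|^2 + 2*|-1|^2 + 4*|1|^2 + 4*|-1|^2]
  = (1/16)[(1) + (1) + (2) + (2) + (2) + (4) + (4)] = 16/16 = 1.
A character is irreducible iff <chi, chi> = 1, so this representation is irreducible.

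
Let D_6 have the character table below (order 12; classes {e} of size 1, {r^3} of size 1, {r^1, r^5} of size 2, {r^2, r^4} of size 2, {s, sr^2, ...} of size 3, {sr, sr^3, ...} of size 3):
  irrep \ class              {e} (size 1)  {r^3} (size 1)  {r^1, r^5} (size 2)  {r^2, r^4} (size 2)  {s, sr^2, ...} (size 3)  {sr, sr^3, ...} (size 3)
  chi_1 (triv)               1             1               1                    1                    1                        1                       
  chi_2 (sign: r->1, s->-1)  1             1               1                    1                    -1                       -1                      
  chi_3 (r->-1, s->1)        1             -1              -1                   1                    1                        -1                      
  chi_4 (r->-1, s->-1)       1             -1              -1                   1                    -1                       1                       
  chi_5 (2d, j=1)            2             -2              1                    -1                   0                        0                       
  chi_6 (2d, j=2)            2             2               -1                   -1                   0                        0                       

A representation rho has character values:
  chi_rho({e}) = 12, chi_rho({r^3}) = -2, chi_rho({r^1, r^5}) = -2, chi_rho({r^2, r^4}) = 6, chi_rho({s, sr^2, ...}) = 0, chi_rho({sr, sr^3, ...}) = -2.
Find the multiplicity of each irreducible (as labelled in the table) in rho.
Multiplicities: chi_1: 1, chi_2: 2, chi_3: 3, chi_4: 2, chi_5: 1, chi_6: 1.

Why: Use <chi_rho, chi> = (1/|G|) sum_C |C| * chi_rho(C) * conj(chi(C)) with |G| = 12 for each irreducible chi in the table:
  <chi_rho, chi_1> = (1/12)[1*(12)*conj(1) + 1*(-2)*conj(1) + 2*(-2)*conj(1) + 2*(6)*conj(1) + 3*(0)*conj(1) + 3*(-2)*conj(1)]
      = (1/12)[(12) + (-2) + (-4) + (12) + (0) + (-6)] = 12/12 = 1
  <chi_rho, chi_2> = (1/12)[1*(12)*conj(1) + 1*(-2)*conj(1) + 2*(-2)*conj(1) + 2*(6)*conj(1) + 3*(0)*conj(-1) + 3*(-2)*conj(-1)]
      = (1/12)[(12) + (-2) + (-4) + (12) + (0) + (6)] = 24/12 = 2
  <chi_rho, chi_3> = (1/12)[1*(12)*conj(1) + 1*(-2)*conj(-1) + 2*(-2)*conj(-1) + 2*(6)*conj(1) + 3*(0)*conj(1) + 3*(-2)*conj(-1)]
      = (1/12)[(12) + (2) + (4) + (12) + (0) + (6)] = 36/12 = 3
  <chi_rho, chi_4> = (1/12)[1*(12)*conj(1) + 1*(-2)*conj(-1) + 2*(-2)*conj(-1) + 2*(6)*conj(1) + 3*(0)*conj(-1) + 3*(-2)*conj(1)]
      = (1/12)[(12) + (2) + (4) + (12) + (0) + (-6)] = 24/12 = 2
  <chi_rho, chi_5> = (1/12)[1*(12)*conj(2) + 1*(-2)*conj(-2) + 2*(-2)*conj(1) + 2*(6)*conj(-1) + 3*(0)*conj(0) + 3*(-2)*conj(0)]
      = (1/12)[(24) + (4) + (-4) + (-12) + (0) + (0)] = 12/12 = 1
  <chi_rho, chi_6> = (1/12)[1*(12)*conj(2) + 1*(-2)*conj(2) + 2*(-2)*conj(-1) + 2*(6)*conj(-1) + 3*(0)*conj(0) + 3*(-2)*conj(0)]
      = (1/12)[(24) + (-4) + (4) + (-12) + (0) + (0)] = 12/12 = 1
Dimension check: dim(rho) = sum (mult * dim) = 1*1 + 2*1 + 3*1 + 2*1 + 1*2 + 1*2 = 12 = chi_rho(e) = 12.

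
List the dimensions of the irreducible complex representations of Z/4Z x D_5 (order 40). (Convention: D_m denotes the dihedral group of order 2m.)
Dimensions: 1, 1, 1, 1, 1, 1, 1, 1, 2, 2, 2, 2, 2, 2, 2, 2

There are 16 irreducibles (= number of conjugacy classes). Their dimensions d_i satisfy sum d_i^2 = |G| = 40: 1 + 1 + 1 + 1 + 1 + 1 + 1 + 1 + 4 + 4 + 4 + 4 + 4 + 4 + 4 + 4 = 40. (For the product with Z/4Z: each of the 4 1-dim characters of Z/4Z tensors with each irrep of D_5, giving 4 copies of each D_5-dimension.)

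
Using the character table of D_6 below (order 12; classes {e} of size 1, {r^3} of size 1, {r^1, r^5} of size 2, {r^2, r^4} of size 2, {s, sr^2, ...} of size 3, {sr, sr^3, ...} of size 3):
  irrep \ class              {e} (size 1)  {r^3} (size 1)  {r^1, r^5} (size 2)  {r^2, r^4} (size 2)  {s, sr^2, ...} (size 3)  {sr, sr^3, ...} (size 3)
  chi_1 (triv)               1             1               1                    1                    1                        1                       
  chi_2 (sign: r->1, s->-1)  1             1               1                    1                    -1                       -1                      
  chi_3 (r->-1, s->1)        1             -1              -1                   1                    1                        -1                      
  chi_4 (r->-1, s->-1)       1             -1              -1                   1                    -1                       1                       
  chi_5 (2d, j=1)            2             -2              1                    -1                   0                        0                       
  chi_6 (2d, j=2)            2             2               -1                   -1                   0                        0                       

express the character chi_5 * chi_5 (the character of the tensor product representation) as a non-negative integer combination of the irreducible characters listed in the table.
chi_5 tensor chi_5 = chi_1 + chi_2 + chi_6 (all other irreducibles have multiplicity 0).

Details: The character of a tensor product is the pointwise product (chi_5 * chi_5)(C) = chi_5(C) * chi_5(C):
  {e}: (2)*(2), {r^3}: (-2)*(-2), {r^1, r^5}: (1)*(1), {r^2, r^4}: (-1)*(-1), {s, sr^2, ...}: (0)*(0), {sr, sr^3, ...}: (0)*(0)
so (chi_5 * chi_5) takes values
  {e} -> 4, {r^3} -> 4, {r^1, r^5} -> 1, {r^2, r^4} -> 1, {s, sr^2, ...} -> 0, {sr, sr^3, ...} -> 0.
Now take the inner product of this character with each irreducible chi from the table, <chi_5*chi_5, chi> = (1/12) sum_C |C| (chi_5*chi_5)(C) conj(chi(C)):
  <chi_5*chi_5, chi_1> = (1/12)[1*(4)*conj(1) + 1*(4)*conj(1) + 2*(1)*conj(1) + 2*(1)*conj(1) + 3*(0)*conj(1) + 3*(0)*conj(1)]
      = (1/12)[(4) + (4) + (2) + (2) + (0) + (0)] = 12/12 = 1
  <chi_5*chi_5, chi_2> = (1/12)[1*(4)*conj(1) + 1*(4)*conj(1) + 2*(1)*conj(1) + 2*(1)*conj(1) + 3*(0)*conj(-1) + 3*(0)*conj(-1)]
      = (1/12)[(4) + (4) + (2) + (2) + (0) + (0)] = 12/12 = 1
  <chi_5*chi_5, chi_3> = (1/12)[1*(4)*conj(1) + 1*(4)*conj(-1) + 2*(1)*conj(-1) + 2*(1)*conj(1) + 3*(0)*conj(1) + 3*(0)*conj(-1)]
      = (1/12)[(4) + (-4) + (-2) + (2) + (0) + (0)] = 0/12 = 0
  <chi_5*chi_5, chi_4> = (1/12)[1*(4)*conj(1) + 1*(4)*conj(-1) + 2*(1)*conj(-1) + 2*(1)*conj(1) + 3*(0)*conj(-1) + 3*(0)*conj(1)]
      = (1/12)[(4) + (-4) + (-2) + (2) + (0) + (0)] = 0/12 = 0
  <chi_5*chi_5, chi_5> = (1/12)[1*(4)*conj(2) + 1*(4)*conj(-2) + 2*(1)*conj(1) + 2*(1)*conj(-1) + 3*(0)*conj(0) + 3*(0)*conj(0)]
      = (1/12)[(8) + (-8) + (2) + (-2) + (0) + (0)] = 0/12 = 0
  <chi_5*chi_5, chi_6> = (1/12)[1*(4)*conj(2) + 1*(4)*conj(2) + 2*(1)*conj(-1) + 2*(1)*conj(-1) + 3*(0)*conj(0) + 3*(0)*conj(0)]
      = (1/12)[(8) + (8) + (-2) + (-2) + (0) + (0)] = 12/12 = 1
Hence the multiplicities are chi_1: 1, chi_2: 1, chi_6: 1. Dimension check: dim(chi_5)*dim(chi_5) = 2*2 = 4 and sum (mult * dim) = 1*1 + 1*1 + 1*2 = 4.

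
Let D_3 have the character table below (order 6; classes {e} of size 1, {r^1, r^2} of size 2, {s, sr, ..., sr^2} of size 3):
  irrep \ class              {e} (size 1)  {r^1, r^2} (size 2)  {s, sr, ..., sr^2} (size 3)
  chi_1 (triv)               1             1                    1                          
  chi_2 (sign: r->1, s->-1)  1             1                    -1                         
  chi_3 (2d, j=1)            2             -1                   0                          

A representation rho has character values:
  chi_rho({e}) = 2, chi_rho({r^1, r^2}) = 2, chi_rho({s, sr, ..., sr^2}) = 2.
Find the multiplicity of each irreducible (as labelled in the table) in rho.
Multiplicities: chi_1: 2, chi_2: 0, chi_3: 0.

Reasoning: Use <chi_rho, chi> = (1/|G|) sum_C |C| * chi_rho(C) * conj(chi(C)) with |G| = 6 for each irreducible chi in the table:
  <chi_rho, chi_1> = (1/6)[1*(2)*conj(1) + 2*(2)*conj(1) + 3*(2)*conj(1)]
      = (1/6)[(2) + (4) + (6)] = 12/6 = 2
  <chi_rho, chi_2> = (1/6)[1*(2)*conj(1) + 2*(2)*conj(1) + 3*(2)*conj(-1)]
      = (1/6)[(2) + (4) + (-6)] = 0/6 = 0
  <chi_rho, chi_3> = (1/6)[1*(2)*conj(2) + 2*(2)*conj(-1) + 3*(2)*conj(0)]
      = (1/6)[(4) + (-4) + (0)] = 0/6 = 0
Dimension check: dim(rho) = sum (mult * dim) = 2*1 + 0*1 + 0*2 = 2 = chi_rho(e) = 2.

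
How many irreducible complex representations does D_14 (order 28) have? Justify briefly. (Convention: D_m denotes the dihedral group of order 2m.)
10

Derivation: The number of irreducible complex representations of a finite group equals its number of conjugacy classes. D_14 has 10 conjugacy classes (n/2 + 3 for n even), so D_14 (order 28) has exactly 10 irreducible complex representations.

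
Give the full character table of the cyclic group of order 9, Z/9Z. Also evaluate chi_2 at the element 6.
Character table of Z/9Z (irreps indexed chi_0,...,chi_8 with chi_k(m) = zeta_9^(k*m), zeta_9 = exp(2*pi*i/9)):
  irrep \ class  {0} (size 1)  {1} (size 1)    {2} (size 1)    {3} (size 1)    {4} (size 1)    {5} (size 1)    {6} (size 1)    {7} (size 1)    {8} (size 1)  
  chi_0          1             1               1               1               1               1               1               1               1             
  chi_1          1             exp(2*I*pi/9)   exp(4*I*pi/9)   exp(2*I*pi/3)   exp(8*I*pi/9)   exp(-8*I*pi/9)  exp(-2*I*pi/3)  exp(-4*I*pi/9)  exp(-2*I*pi/9)
  chi_2          1             exp(4*I*pi/9)   exp(8*I*pi/9)   exp(-2*I*pi/3)  exp(-2*I*pi/9)  exp(2*I*pi/9)   exp(2*I*pi/3)   exp(-8*I*pi/9)  exp(-4*I*pi/9)
  chi_3          1             exp(2*I*pi/3)   exp(-2*I*pi/3)  1               exp(2*I*pi/3)   exp(-2*I*pi/3)  1               exp(2*I*pi/3)   exp(-2*I*pi/3)
  chi_4          1             exp(8*I*pi/9)   exp(-2*I*pi/9)  exp(2*I*pi/3)   exp(-4*I*pi/9)  exp(4*I*pi/9)   exp(-2*I*pi/3)  exp(2*I*pi/9)   exp(-8*I*pi/9)
  chi_5          1             exp(-8*I*pi/9)  exp(2*I*pi/9)   exp(-2*I*pi/3)  exp(4*I*pi/9)   exp(-4*I*pi/9)  exp(2*I*pi/3)   exp(-2*I*pi/9)  exp(8*I*pi/9) 
  chi_6          1             exp(-2*I*pi/3)  exp(2*I*pi/3)   1               exp(-2*I*pi/3)  exp(2*I*pi/3)   1               exp(-2*I*pi/3)  exp(2*I*pi/3) 
  chi_7          1             exp(-4*I*pi/9)  exp(-8*I*pi/9)  exp(2*I*pi/3)   exp(2*I*pi/9)   exp(-2*I*pi/9)  exp(-2*I*pi/3)  exp(8*I*pi/9)   exp(4*I*pi/9) 
  chi_8          1             exp(-2*I*pi/9)  exp(-4*I*pi/9)  exp(-2*I*pi/3)  exp(-8*I*pi/9)  exp(8*I*pi/9)   exp(2*I*pi/3)   exp(4*I*pi/9)   exp(2*I*pi/9) 

Spot check: chi_2(6) = zeta_9^(2*6) = zeta_9^12 = exp(2*I*pi/3).

Details: Z/9Z is abelian, so all 9 irreducible complex representations are 1-dimensional. They are given by chi_k(m) = zeta_9^(k*m) for k = 0,...,8. Row orthogonality: sum_m chi_k(m) conj(chi_l(m)) = 9 * [k = l].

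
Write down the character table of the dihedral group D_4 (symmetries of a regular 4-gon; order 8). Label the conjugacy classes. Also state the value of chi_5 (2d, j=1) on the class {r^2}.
Conjugacy classes: {e} of size 1, {r^2} of size 1, {r^1, r^3} of size 2, {s, sr^2, ...} of size 2, {sr, sr^3, ...} of size 2.
Character table:
  irrep \ class              {e} (size 1)  {r^2} (size 1)  {r^1, r^3} (size 2)  {s, sr^2, ...} (size 2)  {sr, sr^3, ...} (size 2)
  chi_1 (triv)               1             1               1                    1                        1                       
  chi_2 (sign: r->1, s->-1)  1             1               1                    -1                       -1                      
  chi_3 (r->-1, s->1)        1             1               -1                   1                        -1                      
  chi_4 (r->-1, s->-1)       1             1               -1                   -1                       1                       
  chi_5 (2d, j=1)            2             -2              0                    0                        0                       

Spot check: chi_5 (2d, j=1) on {r^2} = -2.

Argument: D_4 has order 2*4 = 8 with 5 conjugacy classes, hence 5 irreducibles. Sum of squared dims 1 + 1 + 1 + 1 + 4 = 8 = |G|. Linear characters come from the abelianisation; the 2-dimensional irreps have character r^k -> 2*cos(2*pi*j*k/4), reflections -> 0.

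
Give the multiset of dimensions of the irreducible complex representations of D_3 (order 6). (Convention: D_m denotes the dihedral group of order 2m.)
Dimensions: 1, 1, 2

Proof sketch: There are 3 irreducibles (= number of conjugacy classes). Their dimensions d_i satisfy sum d_i^2 = |G| = 6: 1 + 1 + 4 = 6.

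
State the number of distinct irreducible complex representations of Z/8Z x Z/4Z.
32

Derivation: The number of irreducible complex representations of a finite group equals its number of conjugacy classes. Z/8Z x Z/4Z is abelian of order 32, so every element is its own conjugacy class: 32 classes, so Z/8Z x Z/4Z (order 32) has exactly 32 irreducible complex representations.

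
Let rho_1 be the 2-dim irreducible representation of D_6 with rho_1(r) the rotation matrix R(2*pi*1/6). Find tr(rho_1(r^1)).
chi_{rho_1}(r^1) = 2*cos(2*pi*1*1/6) = 1

Details: rho_1(r^1) is rotation by angle 2*pi*1*1/6, whose trace is 2*cos(2*pi*1*1/6) = 1.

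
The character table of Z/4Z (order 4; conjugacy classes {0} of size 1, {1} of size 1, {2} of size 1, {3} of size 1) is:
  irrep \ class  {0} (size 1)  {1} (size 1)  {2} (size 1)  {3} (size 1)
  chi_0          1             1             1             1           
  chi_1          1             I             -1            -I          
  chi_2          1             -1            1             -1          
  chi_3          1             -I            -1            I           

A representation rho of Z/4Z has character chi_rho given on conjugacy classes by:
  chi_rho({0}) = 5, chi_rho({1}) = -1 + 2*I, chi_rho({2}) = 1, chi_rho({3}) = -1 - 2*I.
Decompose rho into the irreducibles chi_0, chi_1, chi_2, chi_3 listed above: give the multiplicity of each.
Multiplicities: chi_0: 1, chi_1: 2, chi_2: 2, chi_3: 0.

Explanation: Use <chi_rho, chi> = (1/|G|) sum_C |C| * chi_rho(C) * conj(chi(C)) with |G| = 4 for each irreducible chi in the table:
  <chi_rho, chi_0> = (1/4)[1*(5)*conj(1) + 1*(-1 + 2*I)*conj(1) + 1*(1)*conj(1) + 1*(-1 - 2*I)*conj(1)]
      = (1/4)[(5) + (-1 + 2*I) + (1) + (-1 - 2*I)] = 4/4 = 1
  <chi_rho, chi_1> = (1/4)[1*(5)*conj(1) + 1*(-1 + 2*I)*conj(I) + 1*(1)*conj(-1) + 1*(-1 - 2*I)*conj(-I)]
      = (1/4)[(5) + (2 + I) + (-1) + (2 - I)] = 8/4 = 2
  <chi_rho, chi_2> = (1/4)[1*(5)*conj(1) + 1*(-1 + 2*I)*conj(-1) + 1*(1)*conj(1) + 1*(-1 - 2*I)*conj(-1)]
      = (1/4)[(5) + (1 - 2*I) + (1) + (1 + 2*I)] = 8/4 = 2
  <chi_rho, chi_3> = (1/4)[1*(5)*conj(1) + 1*(-1 + 2*I)*conj(-I) + 1*(1)*conj(-1) + 1*(-1 - 2*I)*conj(I)]
      = (1/4)[(5) + (-2 - I) + (-1) + (-2 + I)] = 0/4 = 0
(Exp terms are combined using exp(i*s)*conj(exp(i*t)) = exp(i*(s-t)), and sums of them are collapsed using the identity that for every m > 1 the m distinct m-th roots of unity sum to 0, e.g. 1 + exp(2*I*pi/3) + exp(-2*I*pi/3) = 0.)
Dimension check: dim(rho) = sum (mult * dim) = 1*1 + 2*1 + 2*1 + 0*1 = 5 = chi_rho(e) = 5.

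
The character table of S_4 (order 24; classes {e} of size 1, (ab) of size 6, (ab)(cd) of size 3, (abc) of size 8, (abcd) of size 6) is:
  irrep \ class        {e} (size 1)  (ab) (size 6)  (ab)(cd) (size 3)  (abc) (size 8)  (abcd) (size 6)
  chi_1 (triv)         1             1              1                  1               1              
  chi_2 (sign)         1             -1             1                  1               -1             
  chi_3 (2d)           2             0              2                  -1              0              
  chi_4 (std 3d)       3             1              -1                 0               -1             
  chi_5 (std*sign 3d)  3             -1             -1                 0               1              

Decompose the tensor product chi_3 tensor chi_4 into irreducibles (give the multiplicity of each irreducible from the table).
chi_3 tensor chi_4 = chi_4 + chi_5 (all other irreducibles have multiplicity 0).

Proof sketch: The character of a tensor product is the pointwise product (chi_3 * chi_4)(C) = chi_3(C) * chi_4(C):
  {e}: (2)*(3), (ab): (0)*(1), (ab)(cd): (2)*(-1), (abc): (-1)*(0), (abcd): (0)*(-1)
so (chi_3 * chi_4) takes values
  {e} -> 6, (ab) -> 0, (ab)(cd) -> -2, (abc) -> 0, (abcd) -> 0.
Now take the inner product of this character with each irreducible chi from the table, <chi_3*chi_4, chi> = (1/24) sum_C |C| (chi_3*chi_4)(C) conj(chi(C)):
  <chi_3*chi_4, chi_1> = (1/24)[1*(6)*conj(1) + 6*(0)*conj(1) + 3*(-2)*conj(1) + 8*(0)*conj(1) + 6*(0)*conj(1)]
      = (1/24)[(6) + (0) + (-6) + (0) + (0)] = 0/24 = 0
  <chi_3*chi_4, chi_2> = (1/24)[1*(6)*conj(1) + 6*(0)*conj(-1) + 3*(-2)*conj(1) + 8*(0)*conj(1) + 6*(0)*conj(-1)]
      = (1/24)[(6) + (0) + (-6) + (0) + (0)] = 0/24 = 0
  <chi_3*chi_4, chi_3> = (1/24)[1*(6)*conj(2) + 6*(0)*conj(0) + 3*(-2)*conj(2) + 8*(0)*conj(-1) + 6*(0)*conj(0)]
      = (1/24)[(12) + (0) + (-12) + (0) + (0)] = 0/24 = 0
  <chi_3*chi_4, chi_4> = (1/24)[1*(6)*conj(3) + 6*(0)*conj(1) + 3*(-2)*conj(-1) + 8*(0)*conj(0) + 6*(0)*conj(-1)]
      = (1/24)[(18) + (0) + (6) + (0) + (0)] = 24/24 = 1
  <chi_3*chi_4, chi_5> = (1/24)[1*(6)*conj(3) + 6*(0)*conj(-1) + 3*(-2)*conj(-1) + 8*(0)*conj(0) + 6*(0)*conj(1)]
      = (1/24)[(18) + (0) + (6) + (0) + (0)] = 24/24 = 1
Hence the multiplicities are chi_4: 1, chi_5: 1. Dimension check: dim(chi_3)*dim(chi_4) = 2*3 = 6 and sum (mult * dim) = 1*3 + 1*3 = 6.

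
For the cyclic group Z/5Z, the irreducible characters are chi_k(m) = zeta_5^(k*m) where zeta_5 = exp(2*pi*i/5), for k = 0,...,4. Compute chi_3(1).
chi_3(1) = zeta_5^3 = exp(-4*I*pi/5)

Proof sketch: chi_3(1) = zeta_5^(3*1) = zeta_5^3. Since zeta_5^5 = 1, this equals zeta_5^3 = exp(2*pi*i*3/5) = exp(-4*I*pi/5).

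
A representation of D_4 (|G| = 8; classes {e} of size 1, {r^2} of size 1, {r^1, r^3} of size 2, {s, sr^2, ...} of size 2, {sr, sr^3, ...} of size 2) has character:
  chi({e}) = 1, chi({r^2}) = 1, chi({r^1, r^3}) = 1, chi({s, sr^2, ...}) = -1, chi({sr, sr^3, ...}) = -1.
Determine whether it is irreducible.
Irreducible: <chi, chi> = 1.

Explanation: <chi, chi> = (1/|G|) sum_C |C| * |chi(C)|^2 = (1/8)[1*|1|^2 + 1*|1|^2 + 2*|1|^2 + 2*|-1|^2 + 2*|-1|^2]
  = (1/8)[(1) + (1) + (2) + (2) + (2)] = 8/8 = 1.
A character is irreducible iff <chi, chi> = 1, so this representation is irreducible.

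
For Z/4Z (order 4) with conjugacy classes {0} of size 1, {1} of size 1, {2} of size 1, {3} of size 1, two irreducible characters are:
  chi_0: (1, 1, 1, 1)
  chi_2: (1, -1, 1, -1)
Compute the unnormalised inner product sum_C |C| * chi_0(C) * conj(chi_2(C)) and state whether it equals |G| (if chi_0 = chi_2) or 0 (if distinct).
Sum = 0; so <chi_0, chi_2> = 0 (distinct irreducibles are orthogonal).

Why: Compute term by term over conjugacy classes (|C| * chi_0(C) * conj(chi_2(C))):
  1*(1)*conj(1) + 1*(1)*conj(-1) + 1*(1)*conj(1) + 1*(1)*conj(-1)
  = (1) + (-1) + (1) + (-1)
  = 0.
(Exp terms are combined using exp(i*s)*conj(exp(i*t)) = exp(i*(s-t)), and sums of them are collapsed using the identity that for every m > 1 the m distinct m-th roots of unity sum to 0, e.g. 1 + exp(2*I*pi/3) + exp(-2*I*pi/3) = 0.)
Dividing by |G| = 4 gives 0/4 = 0, matching the row-orthogonality relation <chi_0, chi_2> = [chi_0 = chi_2].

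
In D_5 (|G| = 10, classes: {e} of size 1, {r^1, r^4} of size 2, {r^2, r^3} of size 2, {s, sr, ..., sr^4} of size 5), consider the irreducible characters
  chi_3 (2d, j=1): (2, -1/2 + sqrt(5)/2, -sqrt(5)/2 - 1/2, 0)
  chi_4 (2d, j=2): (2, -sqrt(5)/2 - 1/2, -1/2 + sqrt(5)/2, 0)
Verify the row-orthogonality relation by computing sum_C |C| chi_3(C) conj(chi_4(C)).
Sum = 0; so <chi_3, chi_4> = 0 (distinct irreducibles are orthogonal).

Derivation: Compute term by term over conjugacy classes (|C| * chi_3(C) * conj(chi_4(C))):
  1*(2)*conj(2) + 2*(-1/2 + sqrt(5)/2)*conj(-sqrt(5)/2 - 1/2) + 2*(-sqrt(5)/2 - 1/2)*conj(-1/2 + sqrt(5)/2) + 5*(0)*conj(0)
  = (4) + (-2) + (-2) + (0)
  = 0.
Dividing by |G| = 10 gives 0/10 = 0, matching the row-orthogonality relation <chi_3, chi_4> = [chi_3 = chi_4].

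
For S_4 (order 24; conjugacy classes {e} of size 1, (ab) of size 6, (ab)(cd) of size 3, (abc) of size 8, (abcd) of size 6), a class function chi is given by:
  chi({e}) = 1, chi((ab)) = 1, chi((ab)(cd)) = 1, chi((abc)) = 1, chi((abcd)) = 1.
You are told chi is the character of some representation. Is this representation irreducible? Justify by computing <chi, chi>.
Irreducible: <chi, chi> = 1.

Solution. <chi, chi> = (1/|G|) sum_C |C| * |chi(C)|^2 = (1/24)[1*|1|^2 + 6*|1|^2 + 3*|1|^2 + 8*|1|^2 + 6*|1|^2]
  = (1/24)[(1) + (6) + (3) + (8) + (6)] = 24/24 = 1.
A character is irreducible iff <chi, chi> = 1, so this representation is irreducible.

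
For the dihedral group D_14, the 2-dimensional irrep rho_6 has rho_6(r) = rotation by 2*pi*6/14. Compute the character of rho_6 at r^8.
chi_{rho_6}(r^8) = 2*cos(2*pi*6*8/14) = -2*cos(pi/7)

Derivation: rho_6(r^8) is rotation by angle 2*pi*6*8/14, whose trace is 2*cos(2*pi*6*8/14) = -2*cos(pi/7).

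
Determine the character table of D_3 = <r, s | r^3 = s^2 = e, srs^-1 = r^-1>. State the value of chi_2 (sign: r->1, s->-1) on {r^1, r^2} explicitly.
Conjugacy classes: {e} of size 1, {r^1, r^2} of size 2, {s, sr, ..., sr^2} of size 3.
Character table:
  irrep \ class              {e} (size 1)  {r^1, r^2} (size 2)  {s, sr, ..., sr^2} (size 3)
  chi_1 (triv)               1             1                    1                          
  chi_2 (sign: r->1, s->-1)  1             1                    -1                         
  chi_3 (2d, j=1)            2             -1                   0                          

Spot check: chi_2 (sign: r->1, s->-1) on {r^1, r^2} = 1.

Derivation: D_3 has order 2*3 = 6 with 3 conjugacy classes, hence 3 irreducibles. Sum of squared dims 1 + 1 + 4 = 6 = |G|. Linear characters come from the abelianisation; the 2-dimensional irreps have character r^k -> 2*cos(2*pi*j*k/3), reflections -> 0.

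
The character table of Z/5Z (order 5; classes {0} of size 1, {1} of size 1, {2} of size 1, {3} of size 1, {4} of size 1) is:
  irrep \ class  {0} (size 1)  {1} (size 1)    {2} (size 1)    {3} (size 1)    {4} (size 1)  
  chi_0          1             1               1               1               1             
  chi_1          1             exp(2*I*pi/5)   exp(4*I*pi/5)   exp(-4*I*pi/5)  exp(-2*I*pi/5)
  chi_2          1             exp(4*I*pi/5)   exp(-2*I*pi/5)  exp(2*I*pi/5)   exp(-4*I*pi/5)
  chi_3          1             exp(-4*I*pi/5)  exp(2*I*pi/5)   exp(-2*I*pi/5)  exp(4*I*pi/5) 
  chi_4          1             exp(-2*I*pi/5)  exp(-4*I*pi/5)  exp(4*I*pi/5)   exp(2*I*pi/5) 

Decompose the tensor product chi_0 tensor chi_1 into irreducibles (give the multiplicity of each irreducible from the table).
chi_0 tensor chi_1 = chi_1 (all other irreducibles have multiplicity 0).

Derivation: The character of a tensor product is the pointwise product (chi_0 * chi_1)(C) = chi_0(C) * chi_1(C):
  {0}: (1)*(1), {1}: (1)*(exp(2*I*pi/5)), {2}: (1)*(exp(4*I*pi/5)), {3}: (1)*(exp(-4*I*pi/5)), {4}: (1)*(exp(-2*I*pi/5))
so (chi_0 * chi_1) takes values
  {0} -> 1, {1} -> exp(2*I*pi/5), {2} -> exp(4*I*pi/5), {3} -> exp(-4*I*pi/5), {4} -> exp(-2*I*pi/5).
Now take the inner product of this character with each irreducible chi from the table, <chi_0*chi_1, chi> = (1/5) sum_C |C| (chi_0*chi_1)(C) conj(chi(C)):
  <chi_0*chi_1, chi_0> = (1/5)[1*(1)*conj(1) + 1*(exp(2*I*pi/5))*conj(1) + 1*(exp(4*I*pi/5))*conj(1) + 1*(exp(-4*I*pi/5))*conj(1) + 1*(exp(-2*I*pi/5))*conj(1)]
      = (1/5)[(1) + (exp(2*I*pi/5)) + (exp(4*I*pi/5)) + (exp(-4*I*pi/5)) + (exp(-2*I*pi/5))] = 0/5 = 0
  <chi_0*chi_1, chi_1> = (1/5)[1*(1)*conj(1) + 1*(exp(2*I*pi/5))*conj(exp(2*I*pi/5)) + 1*(exp(4*I*pi/5))*conj(exp(4*I*pi/5)) + 1*(exp(-4*I*pi/5))*conj(exp(-4*I*pi/5)) + 1*(exp(-2*I*pi/5))*conj(exp(-2*I*pi/5))]
      = (1/5)[(1) + (1) + (1) + (1) + (1)] = 5/5 = 1
  <chi_0*chi_1, chi_2> = (1/5)[1*(1)*conj(1) + 1*(exp(2*I*pi/5))*conj(exp(4*I*pi/5)) + 1*(exp(4*I*pi/5))*conj(exp(-2*I*pi/5)) + 1*(exp(-4*I*pi/5))*conj(exp(2*I*pi/5)) + 1*(exp(-2*I*pi/5))*conj(exp(-4*I*pi/5))]
      = (1/5)[(1) + (exp(-2*I*pi/5)) + (exp(-4*I*pi/5)) + (exp(4*I*pi/5)) + (exp(2*I*pi/5))] = 0/5 = 0
  <chi_0*chi_1, chi_3> = (1/5)[1*(1)*conj(1) + 1*(exp(2*I*pi/5))*conj(exp(-4*I*pi/5)) + 1*(exp(4*I*pi/5))*conj(exp(2*I*pi/5)) + 1*(exp(-4*I*pi/5))*conj(exp(-2*I*pi/5)) + 1*(exp(-2*I*pi/5))*conj(exp(4*I*pi/5))]
      = (1/5)[(1) + (exp(-4*I*pi/5)) + (exp(2*I*pi/5)) + (exp(-2*I*pi/5)) + (exp(4*I*pi/5))] = 0/5 = 0
  <chi_0*chi_1, chi_4> = (1/5)[1*(1)*conj(1) + 1*(exp(2*I*pi/5))*conj(exp(-2*I*pi/5)) + 1*(exp(4*I*pi/5))*conj(exp(-4*I*pi/5)) + 1*(exp(-4*I*pi/5))*conj(exp(4*I*pi/5)) + 1*(exp(-2*I*pi/5))*conj(exp(2*I*pi/5))]
      = (1/5)[(1) + (exp(4*I*pi/5)) + (exp(-2*I*pi/5)) + (exp(2*I*pi/5)) + (exp(-4*I*pi/5))] = 0/5 = 0
(Exp terms are combined using exp(i*s)*conj(exp(i*t)) = exp(i*(s-t)), and sums of them are collapsed using the identity that for every m > 1 the m distinct m-th roots of unity sum to 0, e.g. 1 + exp(2*I*pi/3) + exp(-2*I*pi/3) = 0.)
Hence the multiplicities are chi_1: 1. Dimension check: dim(chi_0)*dim(chi_1) = 1*1 = 1 and sum (mult * dim) = 1*1 = 1.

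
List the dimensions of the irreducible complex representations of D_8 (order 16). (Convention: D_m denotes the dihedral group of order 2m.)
Dimensions: 1, 1, 1, 1, 2, 2, 2

Details: There are 7 irreducibles (= number of conjugacy classes). Their dimensions d_i satisfy sum d_i^2 = |G| = 16: 1 + 1 + 1 + 1 + 4 + 4 + 4 = 16.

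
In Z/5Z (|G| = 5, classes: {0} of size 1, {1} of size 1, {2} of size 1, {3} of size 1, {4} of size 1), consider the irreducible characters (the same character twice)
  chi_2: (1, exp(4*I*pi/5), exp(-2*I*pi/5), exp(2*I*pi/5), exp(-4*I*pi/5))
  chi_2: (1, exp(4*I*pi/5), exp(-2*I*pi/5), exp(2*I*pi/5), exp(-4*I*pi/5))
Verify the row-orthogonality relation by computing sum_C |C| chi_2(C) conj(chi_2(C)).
Sum = 5 = |G| = 5; so <chi_2, chi_2> = 1 (norm-1 confirms irreducibility).

Argument: Compute term by term over conjugacy classes (|C| * chi_2(C) * conj(chi_2(C))):
  1*(1)*conj(1) + 1*(exp(4*I*pi/5))*conj(exp(4*I*pi/5)) + 1*(exp(-2*I*pi/5))*conj(exp(-2*I*pi/5)) + 1*(exp(2*I*pi/5))*conj(exp(2*I*pi/5)) + 1*(exp(-4*I*pi/5))*conj(exp(-4*I*pi/5))
  = (1) + (1) + (1) + (1) + (1)
  = 5.
(Exp terms are combined using exp(i*s)*conj(exp(i*t)) = exp(i*(s-t)), and sums of them are collapsed using the identity that for every m > 1 the m distinct m-th roots of unity sum to 0, e.g. 1 + exp(2*I*pi/3) + exp(-2*I*pi/3) = 0.)
Dividing by |G| = 5 gives 5/5 = 1, matching the row-orthogonality relation <chi_2, chi_2> = [chi_2 = chi_2].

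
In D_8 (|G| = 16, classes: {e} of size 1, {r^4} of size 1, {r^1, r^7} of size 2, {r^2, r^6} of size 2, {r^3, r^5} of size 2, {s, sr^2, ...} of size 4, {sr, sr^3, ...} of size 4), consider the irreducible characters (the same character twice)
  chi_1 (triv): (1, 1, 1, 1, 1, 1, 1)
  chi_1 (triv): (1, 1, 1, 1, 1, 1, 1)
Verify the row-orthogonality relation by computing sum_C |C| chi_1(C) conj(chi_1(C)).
Sum = 16 = |G| = 16; so <chi_1, chi_1> = 1 (norm-1 confirms irreducibility).

Compute term by term over conjugacy classes (|C| * chi_1(C) * conj(chi_1(C))):
  1*(1)*conj(1) + 1*(1)*conj(1) + 2*(1)*conj(1) + 2*(1)*conj(1) + 2*(1)*conj(1) + 4*(1)*conj(1) + 4*(1)*conj(1)
  = (1) + (1) + (2) + (2) + (2) + (4) + (4)
  = 16.
Dividing by |G| = 16 gives 16/16 = 1, matching the row-orthogonality relation <chi_1, chi_1> = [chi_1 = chi_1].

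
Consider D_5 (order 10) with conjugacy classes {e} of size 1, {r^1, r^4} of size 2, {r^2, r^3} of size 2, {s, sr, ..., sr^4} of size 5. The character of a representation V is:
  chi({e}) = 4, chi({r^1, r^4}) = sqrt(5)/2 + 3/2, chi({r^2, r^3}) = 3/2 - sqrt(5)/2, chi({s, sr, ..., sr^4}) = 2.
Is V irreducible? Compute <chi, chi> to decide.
Not irreducible (reducible): <chi, chi> = 5 > 1.

Explanation: <chi, chi> = (1/|G|) sum_C |C| * |chi(C)|^2 = (1/10)[1*|4|^2 + 2*|sqrt(5)/2 + 3/2|^2 + 2*|3/2 - sqrt(5)/2|^2 + 5*|2|^2]
  = (1/10)[(16) + (3*sqrt(5) + 7) + (7 - 3*sqrt(5)) + (20)] = 50/10 = 5.
A character is irreducible iff <chi, chi> = 1, so this representation is reducible.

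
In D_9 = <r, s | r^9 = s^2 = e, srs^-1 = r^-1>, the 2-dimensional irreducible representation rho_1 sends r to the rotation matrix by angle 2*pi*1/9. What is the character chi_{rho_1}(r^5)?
chi_{rho_1}(r^5) = 2*cos(2*pi*1*5/9) = -2*cos(pi/9)

Why: rho_1(r^5) is rotation by angle 2*pi*1*5/9, whose trace is 2*cos(2*pi*1*5/9) = -2*cos(pi/9).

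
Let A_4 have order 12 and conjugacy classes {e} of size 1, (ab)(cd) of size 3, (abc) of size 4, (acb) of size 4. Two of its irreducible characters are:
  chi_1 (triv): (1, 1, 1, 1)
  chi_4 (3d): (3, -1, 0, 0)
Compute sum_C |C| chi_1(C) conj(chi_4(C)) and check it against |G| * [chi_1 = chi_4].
Sum = 0; so <chi_1, chi_4> = 0 (distinct irreducibles are orthogonal).

Solution. Compute term by term over conjugacy classes (|C| * chi_1(C) * conj(chi_4(C))):
  1*(1)*conj(3) + 3*(1)*conj(-1) + 4*(1)*conj(0) + 4*(1)*conj(0)
  = (3) + (-3) + (0) + (0)
  = 0.
(Exp terms are combined using exp(i*s)*conj(exp(i*t)) = exp(i*(s-t)), and sums of them are collapsed using the identity that for every m > 1 the m distinct m-th roots of unity sum to 0, e.g. 1 + exp(2*I*pi/3) + exp(-2*I*pi/3) = 0.)
Dividing by |G| = 12 gives 0/12 = 0, matching the row-orthogonality relation <chi_1, chi_4> = [chi_1 = chi_4].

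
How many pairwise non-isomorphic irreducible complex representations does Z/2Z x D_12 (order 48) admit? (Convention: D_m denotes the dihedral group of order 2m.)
18

Proof sketch: The number of irreducible complex representations of a finite group equals its number of conjugacy classes. For a direct product, #classes(G x H) = #classes(G) * #classes(H). Z/2Z has 2 classes (abelian), D_12 has 9 classes, so 2 * 9 = 18, so Z/2Z x D_12 (order 48) has exactly 18 irreducible complex representations.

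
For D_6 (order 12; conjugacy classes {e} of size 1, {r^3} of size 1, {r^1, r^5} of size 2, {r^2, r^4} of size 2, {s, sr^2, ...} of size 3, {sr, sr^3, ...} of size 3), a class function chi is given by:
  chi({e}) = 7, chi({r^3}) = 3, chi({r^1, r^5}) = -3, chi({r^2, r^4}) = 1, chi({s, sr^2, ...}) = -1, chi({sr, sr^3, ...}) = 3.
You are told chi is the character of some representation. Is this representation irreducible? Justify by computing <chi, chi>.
Not irreducible (reducible): <chi, chi> = 9 > 1.

Justification: <chi, chi> = (1/|G|) sum_C |C| * |chi(C)|^2 = (1/12)[1*|7|^2 + 1*|3|^2 + 2*|-3|^2 + 2*|1|^2 + 3*|-1|^2 + 3*|3|^2]
  = (1/12)[(49) + (9) + (18) + (2) + (3) + (27)] = 108/12 = 9.
A character is irreducible iff <chi, chi> = 1, so this representation is reducible.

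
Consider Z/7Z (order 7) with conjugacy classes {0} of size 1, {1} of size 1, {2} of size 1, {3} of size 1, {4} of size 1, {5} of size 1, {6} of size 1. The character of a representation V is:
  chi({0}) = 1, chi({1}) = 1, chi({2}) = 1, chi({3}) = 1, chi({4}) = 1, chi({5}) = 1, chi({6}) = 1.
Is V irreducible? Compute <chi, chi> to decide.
Irreducible: <chi, chi> = 1.

Reasoning: <chi, chi> = (1/|G|) sum_C |C| * |chi(C)|^2 = (1/7)[1*|1|^2 + 1*|1|^2 + 1*|1|^2 + 1*|1|^2 + 1*|1|^2 + 1*|1|^2 + 1*|1|^2]
  = (1/7)[(1) + (1) + (1) + (1) + (1) + (1) + (1)] = 7/7 = 1.
(Exp terms are combined using exp(i*s)*conj(exp(i*t)) = exp(i*(s-t)), and sums of them are collapsed using the identity that for every m > 1 the m distinct m-th roots of unity sum to 0, e.g. 1 + exp(2*I*pi/3) + exp(-2*I*pi/3) = 0.)
A character is irreducible iff <chi, chi> = 1, so this representation is irreducible.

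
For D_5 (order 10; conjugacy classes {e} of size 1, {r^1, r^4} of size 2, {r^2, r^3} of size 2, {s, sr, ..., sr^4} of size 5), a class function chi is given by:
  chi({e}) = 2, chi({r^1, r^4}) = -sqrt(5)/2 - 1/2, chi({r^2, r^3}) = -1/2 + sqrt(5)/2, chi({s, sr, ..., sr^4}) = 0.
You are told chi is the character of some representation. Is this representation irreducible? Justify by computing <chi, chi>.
Irreducible: <chi, chi> = 1.

Proof sketch: <chi, chi> = (1/|G|) sum_C |C| * |chi(C)|^2 = (1/10)[1*|2|^2 + 2*|-sqrt(5)/2 - 1/2|^2 + 2*|-1/2 + sqrt(5)/2|^2 + 5*|0|^2]
  = (1/10)[(4) + (sqrt(5) + 3) + (3 - sqrt(5)) + (0)] = 10/10 = 1.
A character is irreducible iff <chi, chi> = 1, so this representation is irreducible.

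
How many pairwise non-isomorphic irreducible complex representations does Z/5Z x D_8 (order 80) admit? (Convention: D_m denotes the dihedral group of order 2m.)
35

Reasoning: The number of irreducible complex representations of a finite group equals its number of conjugacy classes. For a direct product, #classes(G x H) = #classes(G) * #classes(H). Z/5Z has 5 classes (abelian), D_8 has 7 classes, so 5 * 7 = 35, so Z/5Z x D_8 (order 80) has exactly 35 irreducible complex representations.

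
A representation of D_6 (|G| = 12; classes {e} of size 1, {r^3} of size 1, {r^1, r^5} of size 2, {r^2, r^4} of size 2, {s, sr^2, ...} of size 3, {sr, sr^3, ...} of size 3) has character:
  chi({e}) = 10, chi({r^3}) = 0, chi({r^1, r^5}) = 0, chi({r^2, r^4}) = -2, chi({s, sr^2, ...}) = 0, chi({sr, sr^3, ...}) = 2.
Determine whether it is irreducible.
Not irreducible (reducible): <chi, chi> = 10 > 1.

Reasoning: <chi, chi> = (1/|G|) sum_C |C| * |chi(C)|^2 = (1/12)[1*|10|^2 + 1*|0|^2 + 2*|0|^2 + 2*|-2|^2 + 3*|0|^2 + 3*|2|^2]
  = (1/12)[(100) + (0) + (0) + (8) + (0) + (12)] = 120/12 = 10.
A character is irreducible iff <chi, chi> = 1, so this representation is reducible.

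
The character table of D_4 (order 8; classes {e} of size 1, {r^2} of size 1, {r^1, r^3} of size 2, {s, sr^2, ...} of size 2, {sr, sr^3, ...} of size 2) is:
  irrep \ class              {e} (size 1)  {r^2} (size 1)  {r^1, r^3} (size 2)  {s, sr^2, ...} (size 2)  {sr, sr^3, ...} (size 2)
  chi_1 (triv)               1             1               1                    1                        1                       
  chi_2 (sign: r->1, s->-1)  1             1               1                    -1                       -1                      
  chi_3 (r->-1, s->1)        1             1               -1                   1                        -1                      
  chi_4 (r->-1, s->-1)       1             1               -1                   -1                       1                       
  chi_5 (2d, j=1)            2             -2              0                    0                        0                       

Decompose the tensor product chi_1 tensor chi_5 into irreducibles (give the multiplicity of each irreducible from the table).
chi_1 tensor chi_5 = chi_5 (all other irreducibles have multiplicity 0).

Justification: The character of a tensor product is the pointwise product (chi_1 * chi_5)(C) = chi_1(C) * chi_5(C):
  {e}: (1)*(2), {r^2}: (1)*(-2), {r^1, r^3}: (1)*(0), {s, sr^2, ...}: (1)*(0), {sr, sr^3, ...}: (1)*(0)
so (chi_1 * chi_5) takes values
  {e} -> 2, {r^2} -> -2, {r^1, r^3} -> 0, {s, sr^2, ...} -> 0, {sr, sr^3, ...} -> 0.
Now take the inner product of this character with each irreducible chi from the table, <chi_1*chi_5, chi> = (1/8) sum_C |C| (chi_1*chi_5)(C) conj(chi(C)):
  <chi_1*chi_5, chi_1> = (1/8)[1*(2)*conj(1) + 1*(-2)*conj(1) + 2*(0)*conj(1) + 2*(0)*conj(1) + 2*(0)*conj(1)]
      = (1/8)[(2) + (-2) + (0) + (0) + (0)] = 0/8 = 0
  <chi_1*chi_5, chi_2> = (1/8)[1*(2)*conj(1) + 1*(-2)*conj(1) + 2*(0)*conj(1) + 2*(0)*conj(-1) + 2*(0)*conj(-1)]
      = (1/8)[(2) + (-2) + (0) + (0) + (0)] = 0/8 = 0
  <chi_1*chi_5, chi_3> = (1/8)[1*(2)*conj(1) + 1*(-2)*conj(1) + 2*(0)*conj(-1) + 2*(0)*conj(1) + 2*(0)*conj(-1)]
      = (1/8)[(2) + (-2) + (0) + (0) + (0)] = 0/8 = 0
  <chi_1*chi_5, chi_4> = (1/8)[1*(2)*conj(1) + 1*(-2)*conj(1) + 2*(0)*conj(-1) + 2*(0)*conj(-1) + 2*(0)*conj(1)]
      = (1/8)[(2) + (-2) + (0) + (0) + (0)] = 0/8 = 0
  <chi_1*chi_5, chi_5> = (1/8)[1*(2)*conj(2) + 1*(-2)*conj(-2) + 2*(0)*conj(0) + 2*(0)*conj(0) + 2*(0)*conj(0)]
      = (1/8)[(4) + (4) + (0) + (0) + (0)] = 8/8 = 1
Hence the multiplicities are chi_5: 1. Dimension check: dim(chi_1)*dim(chi_5) = 1*2 = 2 and sum (mult * dim) = 1*2 = 2.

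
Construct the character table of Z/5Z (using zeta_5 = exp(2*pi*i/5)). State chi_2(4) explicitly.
Character table of Z/5Z (irreps indexed chi_0,...,chi_4 with chi_k(m) = zeta_5^(k*m), zeta_5 = exp(2*pi*i/5)):
  irrep \ class  {0} (size 1)  {1} (size 1)    {2} (size 1)    {3} (size 1)    {4} (size 1)  
  chi_0          1             1               1               1               1             
  chi_1          1             exp(2*I*pi/5)   exp(4*I*pi/5)   exp(-4*I*pi/5)  exp(-2*I*pi/5)
  chi_2          1             exp(4*I*pi/5)   exp(-2*I*pi/5)  exp(2*I*pi/5)   exp(-4*I*pi/5)
  chi_3          1             exp(-4*I*pi/5)  exp(2*I*pi/5)   exp(-2*I*pi/5)  exp(4*I*pi/5) 
  chi_4          1             exp(-2*I*pi/5)  exp(-4*I*pi/5)  exp(4*I*pi/5)   exp(2*I*pi/5) 

Spot check: chi_2(4) = zeta_5^(2*4) = zeta_5^8 = exp(-4*I*pi/5).

Working: Z/5Z is abelian, so all 5 irreducible complex representations are 1-dimensional. They are given by chi_k(m) = zeta_5^(k*m) for k = 0,...,4. Row orthogonality: sum_m chi_k(m) conj(chi_l(m)) = 5 * [k = l].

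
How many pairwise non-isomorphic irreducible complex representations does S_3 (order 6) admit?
3

Why: The number of irreducible complex representations of a finite group equals its number of conjugacy classes. Conjugacy classes in S_3 correspond to cycle types, i.e. partitions of 3; there are p(3) = 3 of them, so S_3 (order 6) has exactly 3 irreducible complex representations.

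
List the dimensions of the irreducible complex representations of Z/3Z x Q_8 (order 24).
Dimensions: 1, 1, 1, 1, 1, 1, 1, 1, 1, 1, 1, 1, 2, 2, 2

Details: There are 15 irreducibles (= number of conjugacy classes). Their dimensions d_i satisfy sum d_i^2 = |G| = 24: 1 + 1 + 1 + 1 + 1 + 1 + 1 + 1 + 1 + 1 + 1 + 1 + 4 + 4 + 4 = 24. (For the product with Z/3Z: each of the 3 1-dim characters of Z/3Z tensors with each irrep of Q_8, giving 3 copies of each Q_8-dimension.)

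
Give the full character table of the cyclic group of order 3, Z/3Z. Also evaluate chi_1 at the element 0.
Character table of Z/3Z (irreps indexed chi_0,...,chi_2 with chi_k(m) = zeta_3^(k*m), zeta_3 = exp(2*pi*i/3)):
  irrep \ class  {0} (size 1)  {1} (size 1)    {2} (size 1)  
  chi_0          1             1               1             
  chi_1          1             exp(2*I*pi/3)   exp(-2*I*pi/3)
  chi_2          1             exp(-2*I*pi/3)  exp(2*I*pi/3) 

Spot check: chi_1(0) = zeta_3^(1*0) = zeta_3^0 = 1.

Reasoning: Z/3Z is abelian, so all 3 irreducible complex representations are 1-dimensional. They are given by chi_k(m) = zeta_3^(k*m) for k = 0,...,2. Row orthogonality: sum_m chi_k(m) conj(chi_l(m)) = 3 * [k = l].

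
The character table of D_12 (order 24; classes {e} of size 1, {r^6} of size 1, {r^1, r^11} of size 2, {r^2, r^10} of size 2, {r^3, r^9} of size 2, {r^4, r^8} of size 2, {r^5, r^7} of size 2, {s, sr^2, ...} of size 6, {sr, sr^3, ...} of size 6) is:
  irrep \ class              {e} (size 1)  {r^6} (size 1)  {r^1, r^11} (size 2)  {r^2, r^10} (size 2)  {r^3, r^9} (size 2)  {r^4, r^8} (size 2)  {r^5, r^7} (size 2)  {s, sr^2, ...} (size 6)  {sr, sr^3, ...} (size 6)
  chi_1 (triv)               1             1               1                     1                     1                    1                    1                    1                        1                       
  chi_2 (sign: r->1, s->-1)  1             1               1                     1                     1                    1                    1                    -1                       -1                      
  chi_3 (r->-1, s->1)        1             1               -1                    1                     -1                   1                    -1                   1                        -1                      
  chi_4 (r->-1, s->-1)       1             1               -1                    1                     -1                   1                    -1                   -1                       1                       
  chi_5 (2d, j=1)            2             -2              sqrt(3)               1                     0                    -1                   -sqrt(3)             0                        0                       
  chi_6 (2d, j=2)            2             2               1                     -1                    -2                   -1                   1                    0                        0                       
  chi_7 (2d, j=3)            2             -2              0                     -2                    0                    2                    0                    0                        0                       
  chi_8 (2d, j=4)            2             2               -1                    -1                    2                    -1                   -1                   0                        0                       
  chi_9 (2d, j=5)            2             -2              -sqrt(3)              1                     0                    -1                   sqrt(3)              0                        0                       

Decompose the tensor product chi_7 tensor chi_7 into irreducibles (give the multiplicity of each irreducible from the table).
chi_7 tensor chi_7 = chi_1 + chi_2 + chi_3 + chi_4 (all other irreducibles have multiplicity 0).

Explanation: The character of a tensor product is the pointwise product (chi_7 * chi_7)(C) = chi_7(C) * chi_7(C):
  {e}: (2)*(2), {r^6}: (-2)*(-2), {r^1, r^11}: (0)*(0), {r^2, r^10}: (-2)*(-2), {r^3, r^9}: (0)*(0), {r^4, r^8}: (2)*(2), {r^5, r^7}: (0)*(0), {s, sr^2, ...}: (0)*(0), {sr, sr^3, ...}: (0)*(0)
so (chi_7 * chi_7) takes values
  {e} -> 4, {r^6} -> 4, {r^1, r^11} -> 0, {r^2, r^10} -> 4, {r^3, r^9} -> 0, {r^4, r^8} -> 4, {r^5, r^7} -> 0, {s, sr^2, ...} -> 0, {sr, sr^3, ...} -> 0.
Now take the inner product of this character with each irreducible chi from the table, <chi_7*chi_7, chi> = (1/24) sum_C |C| (chi_7*chi_7)(C) conj(chi(C)):
  <chi_7*chi_7, chi_1> = (1/24)[1*(4)*conj(1) + 1*(4)*conj(1) + 2*(0)*conj(1) + 2*(4)*conj(1) + 2*(0)*conj(1) + 2*(4)*conj(1) + 2*(0)*conj(1) + 6*(0)*conj(1) + 6*(0)*conj(1)]
      = (1/24)[(4) + (4) + (0) + (8) + (0) + (8) + (0) + (0) + (0)] = 24/24 = 1
  <chi_7*chi_7, chi_2> = (1/24)[1*(4)*conj(1) + 1*(4)*conj(1) + 2*(0)*conj(1) + 2*(4)*conj(1) + 2*(0)*conj(1) + 2*(4)*conj(1) + 2*(0)*conj(1) + 6*(0)*conj(-1) + 6*(0)*conj(-1)]
      = (1/24)[(4) + (4) + (0) + (8) + (0) + (8) + (0) + (0) + (0)] = 24/24 = 1
  <chi_7*chi_7, chi_3> = (1/24)[1*(4)*conj(1) + 1*(4)*conj(1) + 2*(0)*conj(-1) + 2*(4)*conj(1) + 2*(0)*conj(-1) + 2*(4)*conj(1) + 2*(0)*conj(-1) + 6*(0)*conj(1) + 6*(0)*conj(-1)]
      = (1/24)[(4) + (4) + (0) + (8) + (0) + (8) + (0) + (0) + (0)] = 24/24 = 1
  <chi_7*chi_7, chi_4> = (1/24)[1*(4)*conj(1) + 1*(4)*conj(1) + 2*(0)*conj(-1) + 2*(4)*conj(1) + 2*(0)*conj(-1) + 2*(4)*conj(1) + 2*(0)*conj(-1) + 6*(0)*conj(-1) + 6*(0)*conj(1)]
      = (1/24)[(4) + (4) + (0) + (8) + (0) + (8) + (0) + (0) + (0)] = 24/24 = 1
  <chi_7*chi_7, chi_5> = (1/24)[1*(4)*conj(2) + 1*(4)*conj(-2) + 2*(0)*conj(sqrt(3)) + 2*(4)*conj(1) + 2*(0)*conj(0) + 2*(4)*conj(-1) + 2*(0)*conj(-sqrt(3)) + 6*(0)*conj(0) + 6*(0)*conj(0)]
      = (1/24)[(8) + (-8) + (0) + (8) + (0) + (-8) + (0) + (0) + (0)] = 0/24 = 0
  <chi_7*chi_7, chi_6> = (1/24)[1*(4)*conj(2) + 1*(4)*conj(2) + 2*(0)*conj(1) + 2*(4)*conj(-1) + 2*(0)*conj(-2) + 2*(4)*conj(-1) + 2*(0)*conj(1) + 6*(0)*conj(0) + 6*(0)*conj(0)]
      = (1/24)[(8) + (8) + (0) + (-8) + (0) + (-8) + (0) + (0) + (0)] = 0/24 = 0
  <chi_7*chi_7, chi_7> = (1/24)[1*(4)*conj(2) + 1*(4)*conj(-2) + 2*(0)*conj(0) + 2*(4)*conj(-2) + 2*(0)*conj(0) + 2*(4)*conj(2) + 2*(0)*conj(0) + 6*(0)*conj(0) + 6*(0)*conj(0)]
      = (1/24)[(8) + (-8) + (0) + (-16) + (0) + (16) + (0) + (0) + (0)] = 0/24 = 0
  <chi_7*chi_7, chi_8> = (1/24)[1*(4)*conj(2) + 1*(4)*conj(2) + 2*(0)*conj(-1) + 2*(4)*conj(-1) + 2*(0)*conj(2) + 2*(4)*conj(-1) + 2*(0)*conj(-1) + 6*(0)*conj(0) + 6*(0)*conj(0)]
      = (1/24)[(8) + (8) + (0) + (-8) + (0) + (-8) + (0) + (0) + (0)] = 0/24 = 0
  <chi_7*chi_7, chi_9> = (1/24)[1*(4)*conj(2) + 1*(4)*conj(-2) + 2*(0)*conj(-sqrt(3)) + 2*(4)*conj(1) + 2*(0)*conj(0) + 2*(4)*conj(-1) + 2*(0)*conj(sqrt(3)) + 6*(0)*conj(0) + 6*(0)*conj(0)]
      = (1/24)[(8) + (-8) + (0) + (8) + (0) + (-8) + (0) + (0) + (0)] = 0/24 = 0
Hence the multiplicities are chi_1: 1, chi_2: 1, chi_3: 1, chi_4: 1. Dimension check: dim(chi_7)*dim(chi_7) = 2*2 = 4 and sum (mult * dim) = 1*1 + 1*1 + 1*1 + 1*1 = 4.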